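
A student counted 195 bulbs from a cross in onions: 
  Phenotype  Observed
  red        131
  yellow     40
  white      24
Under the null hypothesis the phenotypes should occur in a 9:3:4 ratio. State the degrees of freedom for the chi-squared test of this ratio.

2

A goodness-of-fit test with 3 phenotype classes has df = 3 − 1 = 2.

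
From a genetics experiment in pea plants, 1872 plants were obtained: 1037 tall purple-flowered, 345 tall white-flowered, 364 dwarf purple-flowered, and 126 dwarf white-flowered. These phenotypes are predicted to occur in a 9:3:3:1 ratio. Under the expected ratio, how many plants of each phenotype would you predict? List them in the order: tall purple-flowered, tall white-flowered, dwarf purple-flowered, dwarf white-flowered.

Total ratio parts = 16. Expected numbers out of 1872:
  tall purple-flowered: 1872 × 9/16 = 1053
  tall white-flowered: 1872 × 3/16 = 351
  dwarf purple-flowered: 1872 × 3/16 = 351
  dwarf white-flowered: 1872 × 1/16 = 117

1053, 351, 351, 117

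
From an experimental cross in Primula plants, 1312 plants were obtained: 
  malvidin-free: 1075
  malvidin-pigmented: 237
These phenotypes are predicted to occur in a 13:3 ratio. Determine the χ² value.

0.405

Total ratio parts = 16. Expected numbers out of 1312:
  malvidin-free: 1312 × 13/16 = 1066
  malvidin-pigmented: 1312 × 3/16 = 246
χ² = Σ (O − E)² / E
  malvidin-free: (1075 − 1066)² / 1066 = 0.0760
  malvidin-pigmented: (237 − 246)² / 246 = 0.3293
χ² = 0.0760 + 0.3293 = 0.4053 ≈ 0.405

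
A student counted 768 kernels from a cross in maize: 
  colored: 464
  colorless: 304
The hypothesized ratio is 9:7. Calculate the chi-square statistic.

Expected counts for N = 768 under a 9:7 ratio (total parts = 16):
  colored: 768 × 9/16 = 432
  colorless: 768 × 7/16 = 336
χ² = Σ (O − E)² / E
  colored: (464 − 432)² / 432 = 2.3704
  colorless: (304 − 336)² / 336 = 3.0476
χ² = 2.3704 + 3.0476 = 5.418

5.418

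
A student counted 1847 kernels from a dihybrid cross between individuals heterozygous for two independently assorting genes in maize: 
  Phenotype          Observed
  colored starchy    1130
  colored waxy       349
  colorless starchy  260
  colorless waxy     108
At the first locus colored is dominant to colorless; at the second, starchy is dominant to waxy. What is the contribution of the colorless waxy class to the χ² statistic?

A dihybrid F₂ with independent assortment and complete dominance at both loci gives a 9:3:3:1 phenotypic ratio.
Total ratio parts = 16. Expected numbers out of 1847:
  colored starchy: 1847 × 9/16 = 1038.9375
  colored waxy: 1847 × 3/16 = 346.3125
  colorless starchy: 1847 × 3/16 = 346.3125
  colorless waxy: 1847 × 1/16 = 115.4375
Contribution of colorless waxy: (108 − 115.4375)² / 115.4375 = 0.4792

0.479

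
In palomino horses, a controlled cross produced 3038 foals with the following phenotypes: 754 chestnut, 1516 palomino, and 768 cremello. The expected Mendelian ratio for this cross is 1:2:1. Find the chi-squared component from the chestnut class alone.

Expected counts for N = 3038 under a 1:2:1 ratio (total parts = 4):
  chestnut: 3038 × 1/4 = 759.5
  palomino: 3038 × 2/4 = 1519
  cremello: 3038 × 1/4 = 759.5
Contribution of chestnut: (754 − 759.5)² / 759.5 = 0.0398

0.040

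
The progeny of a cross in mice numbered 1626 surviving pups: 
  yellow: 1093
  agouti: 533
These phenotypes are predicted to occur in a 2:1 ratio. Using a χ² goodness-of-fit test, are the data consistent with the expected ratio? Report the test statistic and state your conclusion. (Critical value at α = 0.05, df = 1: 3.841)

0.224; consistent

Expected counts for N = 1626 under a 2:1 ratio (total parts = 3):
  yellow: 1626 × 2/3 = 1084
  agouti: 1626 × 1/3 = 542
χ² = Σ (O − E)² / E
  yellow: (1093 − 1084)² / 1084 = 0.0747
  agouti: (533 − 542)² / 542 = 0.1494
χ² = 0.0747 + 0.1494 = 0.2241 ≈ 0.224
Degrees of freedom = 2 − 1 = 1; critical value at α = 0.05 is 3.841.
Since 0.224 < 3.841, we fail to reject the null hypothesis — the data are consistent with the 2:1 ratio.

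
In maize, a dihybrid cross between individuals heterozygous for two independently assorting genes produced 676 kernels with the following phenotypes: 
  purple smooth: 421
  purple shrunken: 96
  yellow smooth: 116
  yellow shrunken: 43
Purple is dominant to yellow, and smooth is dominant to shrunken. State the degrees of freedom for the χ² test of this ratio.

A dihybrid F₂ with independent assortment and complete dominance at both loci gives a 9:3:3:1 phenotypic ratio.
A goodness-of-fit test with 4 phenotype classes has df = 4 − 1 = 3.

3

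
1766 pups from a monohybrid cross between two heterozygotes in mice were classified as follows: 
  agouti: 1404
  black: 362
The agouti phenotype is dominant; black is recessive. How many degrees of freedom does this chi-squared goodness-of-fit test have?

1

For a monohybrid cross between heterozygotes with complete dominance, the expected phenotypic ratio is 3:1.
A goodness-of-fit test with 2 phenotype classes has df = 2 − 1 = 1.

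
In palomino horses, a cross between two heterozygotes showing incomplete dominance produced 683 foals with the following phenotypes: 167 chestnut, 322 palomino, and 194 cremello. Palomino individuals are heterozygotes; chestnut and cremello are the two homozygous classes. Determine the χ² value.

With incomplete dominance, a heterozygote × heterozygote cross gives a 1:2:1 phenotypic ratio.
Total ratio parts = 4. Expected numbers out of 683:
  chestnut: 683 × 1/4 = 170.75
  palomino: 683 × 2/4 = 341.5
  cremello: 683 × 1/4 = 170.75
χ² = Σ (O − E)² / E
  chestnut: (167 − 170.75)² / 170.75 = 0.0824
  palomino: (322 − 341.5)² / 341.5 = 1.1135
  cremello: (194 − 170.75)² / 170.75 = 3.1658
χ² = 0.0824 + 1.1135 + 3.1658 = 4.3617 ≈ 4.362

4.362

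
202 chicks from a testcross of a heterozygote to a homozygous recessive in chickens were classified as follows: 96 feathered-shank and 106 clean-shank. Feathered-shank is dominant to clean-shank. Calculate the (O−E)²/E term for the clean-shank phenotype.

0.248

A testcross of a heterozygote (Aa × aa) gives a 1:1 phenotypic ratio.
Total ratio parts = 2. Expected numbers out of 202:
  feathered-shank: 202 × 1/2 = 101
  clean-shank: 202 × 1/2 = 101
Contribution of clean-shank: (106 − 101)² / 101 = 0.2475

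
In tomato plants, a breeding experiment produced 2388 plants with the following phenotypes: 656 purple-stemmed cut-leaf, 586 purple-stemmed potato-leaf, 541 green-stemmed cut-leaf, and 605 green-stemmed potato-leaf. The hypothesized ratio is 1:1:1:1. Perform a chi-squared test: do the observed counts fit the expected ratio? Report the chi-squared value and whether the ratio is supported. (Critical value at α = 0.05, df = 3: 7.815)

11.394; not consistent

Total ratio parts = 4. Expected numbers out of 2388:
  purple-stemmed cut-leaf: 2388 × 1/4 = 597
  purple-stemmed potato-leaf: 2388 × 1/4 = 597
  green-stemmed cut-leaf: 2388 × 1/4 = 597
  green-stemmed potato-leaf: 2388 × 1/4 = 597
χ² = Σ (O − E)² / E
  purple-stemmed cut-leaf: (656 − 597)² / 597 = 5.8308
  purple-stemmed potato-leaf: (586 − 597)² / 597 = 0.2027
  green-stemmed cut-leaf: (541 − 597)² / 597 = 5.2529
  green-stemmed potato-leaf: (605 − 597)² / 597 = 0.1072
χ² = 5.8308 + 0.2027 + 5.2529 + 0.1072 = 11.3936 ≈ 11.394
Degrees of freedom = 4 − 1 = 3; critical value at α = 0.05 is 7.815.
Since 11.394 > 7.815, we reject the null hypothesis — the data do not fit the 1:1:1:1 ratio.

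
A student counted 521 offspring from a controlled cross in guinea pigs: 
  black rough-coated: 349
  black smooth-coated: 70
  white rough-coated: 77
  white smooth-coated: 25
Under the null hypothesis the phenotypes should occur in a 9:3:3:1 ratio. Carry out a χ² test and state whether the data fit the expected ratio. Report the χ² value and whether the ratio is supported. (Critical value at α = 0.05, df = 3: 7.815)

Total ratio parts = 16. Expected numbers out of 521:
  black rough-coated: 521 × 9/16 = 293.0625
  black smooth-coated: 521 × 3/16 = 97.6875
  white rough-coated: 521 × 3/16 = 97.6875
  white smooth-coated: 521 × 1/16 = 32.5625
χ² = Σ (O − E)² / E
  black rough-coated: (349 − 293.0625)² / 293.0625 = 10.6769
  black smooth-coated: (70 − 97.6875)² / 97.6875 = 7.8474
  white rough-coated: (77 − 97.6875)² / 97.6875 = 4.3810
  white smooth-coated: (25 − 32.5625)² / 32.5625 = 1.7564
χ² = 10.6769 + 7.8474 + 4.3810 + 1.7564 = 24.6617 ≈ 24.662
Degrees of freedom = 4 − 1 = 3; critical value at α = 0.05 is 7.815.
Since 24.662 > 7.815, we reject the null hypothesis — the data do not fit the 9:3:3:1 ratio.

24.662; not consistent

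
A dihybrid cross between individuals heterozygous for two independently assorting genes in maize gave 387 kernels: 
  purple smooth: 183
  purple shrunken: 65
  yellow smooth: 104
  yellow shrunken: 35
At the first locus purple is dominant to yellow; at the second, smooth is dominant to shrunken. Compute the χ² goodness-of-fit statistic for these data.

24.769

A dihybrid F₂ with independent assortment and complete dominance at both loci gives a 9:3:3:1 phenotypic ratio.
Under the 9:3:3:1 hypothesis (Σ ratio = 16, N = 387):
  purple smooth: 387 × 9/16 = 217.6875
  purple shrunken: 387 × 3/16 = 72.5625
  yellow smooth: 387 × 3/16 = 72.5625
  yellow shrunken: 387 × 1/16 = 24.1875
χ² = Σ (O − E)² / E
  purple smooth: (183 − 217.6875)² / 217.6875 = 5.5273
  purple shrunken: (65 − 72.5625)² / 72.5625 = 0.7882
  yellow smooth: (104 − 72.5625)² / 72.5625 = 13.6202
  yellow shrunken: (35 − 24.1875)² / 24.1875 = 4.8335
χ² = 5.5273 + 0.7882 + 13.6202 + 4.8335 = 24.7692 ≈ 24.769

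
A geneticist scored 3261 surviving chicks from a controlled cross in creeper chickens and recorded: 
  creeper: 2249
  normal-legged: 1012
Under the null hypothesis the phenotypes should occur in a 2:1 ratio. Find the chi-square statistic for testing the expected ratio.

The 2:1 ratio has 3 parts, so with N = 3261 the expected counts are:
  creeper: 3261 × 2/3 = 2174
  normal-legged: 3261 × 1/3 = 1087
χ² = Σ (O − E)² / E
  creeper: (2249 − 2174)² / 2174 = 2.5874
  normal-legged: (1012 − 1087)² / 1087 = 5.1748
χ² = 2.5874 + 5.1748 = 7.7622 ≈ 7.762

7.762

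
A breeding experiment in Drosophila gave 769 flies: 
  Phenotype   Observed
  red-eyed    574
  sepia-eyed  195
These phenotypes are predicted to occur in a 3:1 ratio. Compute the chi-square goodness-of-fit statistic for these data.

0.052

The 3:1 ratio has 4 parts, so with N = 769 the expected counts are:
  red-eyed: 769 × 3/4 = 576.75
  sepia-eyed: 769 × 1/4 = 192.25
χ² = Σ (O − E)² / E
  red-eyed: (574 − 576.75)² / 576.75 = 0.0131
  sepia-eyed: (195 − 192.25)² / 192.25 = 0.0393
χ² = 0.0131 + 0.0393 = 0.0524 ≈ 0.052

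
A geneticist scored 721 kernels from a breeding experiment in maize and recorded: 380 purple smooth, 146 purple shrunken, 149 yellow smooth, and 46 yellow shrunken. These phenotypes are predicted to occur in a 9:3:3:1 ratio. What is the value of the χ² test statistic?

The 9:3:3:1 ratio has 16 parts, so with N = 721 the expected counts are:
  purple smooth: 721 × 9/16 = 405.5625
  purple shrunken: 721 × 3/16 = 135.1875
  yellow smooth: 721 × 3/16 = 135.1875
  yellow shrunken: 721 × 1/16 = 45.0625
χ² = Σ (O − E)² / E
  purple smooth: (380 − 405.5625)² / 405.5625 = 1.6112
  purple shrunken: (146 − 135.1875)² / 135.1875 = 0.8648
  yellow smooth: (149 − 135.1875)² / 135.1875 = 1.4113
  yellow shrunken: (46 − 45.0625)² / 45.0625 = 0.0195
χ² = 1.6112 + 0.8648 + 1.4113 + 0.0195 = 3.9068 ≈ 3.907

3.907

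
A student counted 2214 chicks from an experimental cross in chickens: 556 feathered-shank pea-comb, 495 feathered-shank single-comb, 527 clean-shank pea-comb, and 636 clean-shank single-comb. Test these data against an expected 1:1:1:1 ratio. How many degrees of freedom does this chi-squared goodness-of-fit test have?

3

A goodness-of-fit test with 4 phenotype classes has df = 4 − 1 = 3.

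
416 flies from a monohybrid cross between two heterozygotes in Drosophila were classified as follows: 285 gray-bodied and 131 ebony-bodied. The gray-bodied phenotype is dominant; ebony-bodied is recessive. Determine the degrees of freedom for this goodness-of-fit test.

For a monohybrid cross between heterozygotes with complete dominance, the expected phenotypic ratio is 3:1.
A goodness-of-fit test with 2 phenotype classes has df = 2 − 1 = 1.

1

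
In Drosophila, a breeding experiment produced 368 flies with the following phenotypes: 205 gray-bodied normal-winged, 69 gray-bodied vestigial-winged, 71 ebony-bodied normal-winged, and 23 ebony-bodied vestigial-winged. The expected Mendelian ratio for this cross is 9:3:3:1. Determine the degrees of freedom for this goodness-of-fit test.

3

A goodness-of-fit test with 4 phenotype classes has df = 4 − 1 = 3.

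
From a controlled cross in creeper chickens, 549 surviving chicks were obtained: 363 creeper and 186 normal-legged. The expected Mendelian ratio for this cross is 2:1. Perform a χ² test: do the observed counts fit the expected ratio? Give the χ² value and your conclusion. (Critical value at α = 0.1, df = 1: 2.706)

Under the 2:1 hypothesis (Σ ratio = 3, N = 549):
  creeper: 549 × 2/3 = 366
  normal-legged: 549 × 1/3 = 183
χ² = Σ (O − E)² / E
  creeper: (363 − 366)² / 366 = 0.0246
  normal-legged: (186 − 183)² / 183 = 0.0492
χ² = 0.0246 + 0.0492 = 0.0738 ≈ 0.074
Degrees of freedom = 2 − 1 = 1; critical value at α = 0.1 is 2.706.
Since 0.074 < 2.706, we fail to reject the null hypothesis — the data are consistent with the 2:1 ratio.

0.074; consistent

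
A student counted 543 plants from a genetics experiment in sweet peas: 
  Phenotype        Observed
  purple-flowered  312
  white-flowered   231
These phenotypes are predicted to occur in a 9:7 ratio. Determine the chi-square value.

The 9:7 ratio has 16 parts, so with N = 543 the expected counts are:
  purple-flowered: 543 × 9/16 = 305.4375
  white-flowered: 543 × 7/16 = 237.5625
χ² = Σ (O − E)² / E
  purple-flowered: (312 − 305.4375)² / 305.4375 = 0.1410
  white-flowered: (231 − 237.5625)² / 237.5625 = 0.1813
χ² = 0.1410 + 0.1813 = 0.3223 ≈ 0.322

0.322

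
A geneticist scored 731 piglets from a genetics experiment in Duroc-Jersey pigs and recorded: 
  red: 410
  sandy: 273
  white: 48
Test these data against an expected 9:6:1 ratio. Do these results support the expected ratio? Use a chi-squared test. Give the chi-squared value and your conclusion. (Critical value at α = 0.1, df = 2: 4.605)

Under the 9:6:1 hypothesis (Σ ratio = 16, N = 731):
  red: 731 × 9/16 = 411.1875
  sandy: 731 × 6/16 = 274.125
  white: 731 × 1/16 = 45.6875
χ² = Σ (O − E)² / E
  red: (410 − 411.1875)² / 411.1875 = 0.0034
  sandy: (273 − 274.125)² / 274.125 = 0.0046
  white: (48 − 45.6875)² / 45.6875 = 0.1170
χ² = 0.0034 + 0.0046 + 0.1170 = 0.125
Degrees of freedom = 3 − 1 = 2; critical value at α = 0.1 is 4.605.
Since 0.125 < 4.605, we fail to reject the null hypothesis — the data are consistent with the 9:6:1 ratio.

0.125; consistent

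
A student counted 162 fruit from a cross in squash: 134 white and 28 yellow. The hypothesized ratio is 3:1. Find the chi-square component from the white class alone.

Total ratio parts = 4. Expected numbers out of 162:
  white: 162 × 3/4 = 121.5
  yellow: 162 × 1/4 = 40.5
Contribution of white: (134 − 121.5)² / 121.5 = 1.2860

1.286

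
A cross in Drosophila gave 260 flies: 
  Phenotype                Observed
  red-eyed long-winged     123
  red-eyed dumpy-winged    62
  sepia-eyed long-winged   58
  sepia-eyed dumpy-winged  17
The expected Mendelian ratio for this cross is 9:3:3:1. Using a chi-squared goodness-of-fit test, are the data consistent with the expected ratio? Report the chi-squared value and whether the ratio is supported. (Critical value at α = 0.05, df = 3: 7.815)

9.087; not consistent

The 9:3:3:1 ratio has 16 parts, so with N = 260 the expected counts are:
  red-eyed long-winged: 260 × 9/16 = 146.25
  red-eyed dumpy-winged: 260 × 3/16 = 48.75
  sepia-eyed long-winged: 260 × 3/16 = 48.75
  sepia-eyed dumpy-winged: 260 × 1/16 = 16.25
χ² = Σ (O − E)² / E
  red-eyed long-winged: (123 − 146.25)² / 146.25 = 3.6962
  red-eyed dumpy-winged: (62 − 48.75)² / 48.75 = 3.6013
  sepia-eyed long-winged: (58 − 48.75)² / 48.75 = 1.7551
  sepia-eyed dumpy-winged: (17 − 16.25)² / 16.25 = 0.0346
χ² = 3.6962 + 3.6013 + 1.7551 + 0.0346 = 9.0872 ≈ 9.087
Degrees of freedom = 4 − 1 = 3; critical value at α = 0.05 is 7.815.
Since 9.087 > 7.815, we reject the null hypothesis — the data do not fit the 9:3:3:1 ratio.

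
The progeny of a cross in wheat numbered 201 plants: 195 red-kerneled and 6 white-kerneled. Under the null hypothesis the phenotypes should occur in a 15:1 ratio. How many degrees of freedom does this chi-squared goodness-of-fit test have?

1

A goodness-of-fit test with 2 phenotype classes has df = 2 − 1 = 1.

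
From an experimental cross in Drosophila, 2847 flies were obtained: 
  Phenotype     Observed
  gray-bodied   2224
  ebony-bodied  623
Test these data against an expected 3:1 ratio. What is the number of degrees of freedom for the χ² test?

1

A goodness-of-fit test with 2 phenotype classes has df = 2 − 1 = 1.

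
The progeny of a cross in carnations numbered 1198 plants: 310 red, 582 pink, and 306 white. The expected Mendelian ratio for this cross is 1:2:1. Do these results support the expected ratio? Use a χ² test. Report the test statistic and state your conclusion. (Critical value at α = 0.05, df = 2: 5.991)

Total ratio parts = 4. Expected numbers out of 1198:
  red: 1198 × 1/4 = 299.5
  pink: 1198 × 2/4 = 599
  white: 1198 × 1/4 = 299.5
χ² = Σ (O − E)² / E
  red: (310 − 299.5)² / 299.5 = 0.3681
  pink: (582 − 599)² / 599 = 0.4825
  white: (306 − 299.5)² / 299.5 = 0.1411
χ² = 0.3681 + 0.4825 + 0.1411 = 0.9917 ≈ 0.992
Degrees of freedom = 3 − 1 = 2; critical value at α = 0.05 is 5.991.
Since 0.992 < 5.991, we fail to reject the null hypothesis — the data are consistent with the 1:2:1 ratio.

0.992; consistent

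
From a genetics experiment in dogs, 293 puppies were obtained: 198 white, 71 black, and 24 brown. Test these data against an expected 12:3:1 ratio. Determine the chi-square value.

8.615

Total ratio parts = 16. Expected numbers out of 293:
  white: 293 × 12/16 = 219.75
  black: 293 × 3/16 = 54.9375
  brown: 293 × 1/16 = 18.3125
χ² = Σ (O − E)² / E
  white: (198 − 219.75)² / 219.75 = 2.1527
  black: (71 − 54.9375)² / 54.9375 = 4.6963
  brown: (24 − 18.3125)² / 18.3125 = 1.7664
χ² = 2.1527 + 4.6963 + 1.7664 = 8.6154 ≈ 8.615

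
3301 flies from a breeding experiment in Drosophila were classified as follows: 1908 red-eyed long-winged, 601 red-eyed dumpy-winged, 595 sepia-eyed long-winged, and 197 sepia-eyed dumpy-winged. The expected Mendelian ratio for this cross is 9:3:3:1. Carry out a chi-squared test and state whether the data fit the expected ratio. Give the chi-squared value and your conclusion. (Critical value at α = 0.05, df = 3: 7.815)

Under the 9:3:3:1 hypothesis (Σ ratio = 16, N = 3301):
  red-eyed long-winged: 3301 × 9/16 = 1856.8125
  red-eyed dumpy-winged: 3301 × 3/16 = 618.9375
  sepia-eyed long-winged: 3301 × 3/16 = 618.9375
  sepia-eyed dumpy-winged: 3301 × 1/16 = 206.3125
χ² = Σ (O − E)² / E
  red-eyed long-winged: (1908 − 1856.8125)² / 1856.8125 = 1.4111
  red-eyed dumpy-winged: (601 − 618.9375)² / 618.9375 = 0.5198
  sepia-eyed long-winged: (595 − 618.9375)² / 618.9375 = 0.9258
  sepia-eyed dumpy-winged: (197 − 206.3125)² / 206.3125 = 0.4203
χ² = 1.4111 + 0.5198 + 0.9258 + 0.4203 = 3.277
Degrees of freedom = 4 − 1 = 3; critical value at α = 0.05 is 7.815.
Since 3.277 < 7.815, we fail to reject the null hypothesis — the data are consistent with the 9:3:3:1 ratio.

3.277; consistent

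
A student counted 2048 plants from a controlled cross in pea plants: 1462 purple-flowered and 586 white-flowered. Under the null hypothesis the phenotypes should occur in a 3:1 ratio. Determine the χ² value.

14.260

The 3:1 ratio has 4 parts, so with N = 2048 the expected counts are:
  purple-flowered: 2048 × 3/4 = 1536
  white-flowered: 2048 × 1/4 = 512
χ² = Σ (O − E)² / E
  purple-flowered: (1462 − 1536)² / 1536 = 3.5651
  white-flowered: (586 − 512)² / 512 = 10.6953
χ² = 3.5651 + 10.6953 = 14.2604 ≈ 14.260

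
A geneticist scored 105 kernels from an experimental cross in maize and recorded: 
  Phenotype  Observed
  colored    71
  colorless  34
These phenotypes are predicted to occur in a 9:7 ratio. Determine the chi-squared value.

5.515

Under the 9:7 hypothesis (Σ ratio = 16, N = 105):
  colored: 105 × 9/16 = 59.0625
  colorless: 105 × 7/16 = 45.9375
χ² = Σ (O − E)² / E
  colored: (71 − 59.0625)² / 59.0625 = 2.4128
  colorless: (34 − 45.9375)² / 45.9375 = 3.1021
χ² = 2.4128 + 3.1021 = 5.5149 ≈ 5.515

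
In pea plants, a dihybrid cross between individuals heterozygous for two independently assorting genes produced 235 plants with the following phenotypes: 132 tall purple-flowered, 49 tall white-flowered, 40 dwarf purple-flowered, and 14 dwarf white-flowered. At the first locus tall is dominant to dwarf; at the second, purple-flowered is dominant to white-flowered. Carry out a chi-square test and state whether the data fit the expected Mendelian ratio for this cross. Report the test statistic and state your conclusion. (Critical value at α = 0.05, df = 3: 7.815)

A dihybrid F₂ with independent assortment and complete dominance at both loci gives a 9:3:3:1 phenotypic ratio.
The 9:3:3:1 ratio has 16 parts, so with N = 235 the expected counts are:
  tall purple-flowered: 235 × 9/16 = 132.1875
  tall white-flowered: 235 × 3/16 = 44.0625
  dwarf purple-flowered: 235 × 3/16 = 44.0625
  dwarf white-flowered: 235 × 1/16 = 14.6875
χ² = Σ (O − E)² / E
  tall purple-flowered: (132 − 132.1875)² / 132.1875 = 0.0003
  tall white-flowered: (49 − 44.0625)² / 44.0625 = 0.5533
  dwarf purple-flowered: (40 − 44.0625)² / 44.0625 = 0.3746
  dwarf white-flowered: (14 − 14.6875)² / 14.6875 = 0.0322
χ² = 0.0003 + 0.5533 + 0.3746 + 0.0322 = 0.9604 ≈ 0.960
Degrees of freedom = 4 − 1 = 3; critical value at α = 0.05 is 7.815.
Since 0.960 < 7.815, we fail to reject the null hypothesis — the data are consistent with the 9:3:3:1 ratio.

0.960; consistent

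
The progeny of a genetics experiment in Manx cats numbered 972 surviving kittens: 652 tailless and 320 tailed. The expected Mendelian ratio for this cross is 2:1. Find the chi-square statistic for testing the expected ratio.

Under the 2:1 hypothesis (Σ ratio = 3, N = 972):
  tailless: 972 × 2/3 = 648
  tailed: 972 × 1/3 = 324
χ² = Σ (O − E)² / E
  tailless: (652 − 648)² / 648 = 0.0247
  tailed: (320 − 324)² / 324 = 0.0494
χ² = 0.0247 + 0.0494 = 0.0741 ≈ 0.074

0.074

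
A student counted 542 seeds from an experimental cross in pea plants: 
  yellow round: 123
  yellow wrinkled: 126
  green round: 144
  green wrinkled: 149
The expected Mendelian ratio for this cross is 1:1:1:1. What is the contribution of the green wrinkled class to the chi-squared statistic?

Under the 1:1:1:1 hypothesis (Σ ratio = 4, N = 542):
  yellow round: 542 × 1/4 = 135.5
  yellow wrinkled: 542 × 1/4 = 135.5
  green round: 542 × 1/4 = 135.5
  green wrinkled: 542 × 1/4 = 135.5
Contribution of green wrinkled: (149 − 135.5)² / 135.5 = 1.3450

1.345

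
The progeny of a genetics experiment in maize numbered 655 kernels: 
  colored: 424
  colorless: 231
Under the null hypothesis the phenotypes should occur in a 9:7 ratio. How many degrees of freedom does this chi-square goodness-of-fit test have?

A goodness-of-fit test with 2 phenotype classes has df = 2 − 1 = 1.

1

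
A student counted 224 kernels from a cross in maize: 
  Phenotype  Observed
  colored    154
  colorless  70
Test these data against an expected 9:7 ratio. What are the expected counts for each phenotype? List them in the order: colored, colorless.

126, 98

The 9:7 ratio has 16 parts, so with N = 224 the expected counts are:
  colored: 224 × 9/16 = 126
  colorless: 224 × 7/16 = 98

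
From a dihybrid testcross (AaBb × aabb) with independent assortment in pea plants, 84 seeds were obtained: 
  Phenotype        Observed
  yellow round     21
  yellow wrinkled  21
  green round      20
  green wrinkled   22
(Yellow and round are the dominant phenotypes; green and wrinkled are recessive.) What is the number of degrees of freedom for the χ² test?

A dihybrid testcross with independent assortment gives a 1:1:1:1 ratio.
A goodness-of-fit test with 4 phenotype classes has df = 4 − 1 = 3.

3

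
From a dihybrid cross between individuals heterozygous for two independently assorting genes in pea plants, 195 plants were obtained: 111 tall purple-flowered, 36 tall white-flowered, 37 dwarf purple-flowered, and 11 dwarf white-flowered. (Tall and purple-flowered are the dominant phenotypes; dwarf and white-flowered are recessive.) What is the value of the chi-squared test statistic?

0.145

A dihybrid F₂ with independent assortment and complete dominance at both loci gives a 9:3:3:1 phenotypic ratio.
The 9:3:3:1 ratio has 16 parts, so with N = 195 the expected counts are:
  tall purple-flowered: 195 × 9/16 = 109.6875
  tall white-flowered: 195 × 3/16 = 36.5625
  dwarf purple-flowered: 195 × 3/16 = 36.5625
  dwarf white-flowered: 195 × 1/16 = 12.1875
χ² = Σ (O − E)² / E
  tall purple-flowered: (111 − 109.6875)² / 109.6875 = 0.0157
  tall white-flowered: (36 − 36.5625)² / 36.5625 = 0.0087
  dwarf purple-flowered: (37 − 36.5625)² / 36.5625 = 0.0052
  dwarf white-flowered: (11 − 12.1875)² / 12.1875 = 0.1157
χ² = 0.0157 + 0.0087 + 0.0052 + 0.1157 = 0.1453 ≈ 0.145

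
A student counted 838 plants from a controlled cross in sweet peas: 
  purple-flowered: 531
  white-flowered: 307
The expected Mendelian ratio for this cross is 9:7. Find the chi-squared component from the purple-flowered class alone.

Under the 9:7 hypothesis (Σ ratio = 16, N = 838):
  purple-flowered: 838 × 9/16 = 471.375
  white-flowered: 838 × 7/16 = 366.625
Contribution of purple-flowered: (531 − 471.375)² / 471.375 = 7.5421

7.542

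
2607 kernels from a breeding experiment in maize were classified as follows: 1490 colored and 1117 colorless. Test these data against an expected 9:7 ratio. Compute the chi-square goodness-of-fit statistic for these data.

0.865

Under the 9:7 hypothesis (Σ ratio = 16, N = 2607):
  colored: 2607 × 9/16 = 1466.4375
  colorless: 2607 × 7/16 = 1140.5625
χ² = Σ (O − E)² / E
  colored: (1490 − 1466.4375)² / 1466.4375 = 0.3786
  colorless: (1117 − 1140.5625)² / 1140.5625 = 0.4868
χ² = 0.3786 + 0.4868 = 0.8654 ≈ 0.865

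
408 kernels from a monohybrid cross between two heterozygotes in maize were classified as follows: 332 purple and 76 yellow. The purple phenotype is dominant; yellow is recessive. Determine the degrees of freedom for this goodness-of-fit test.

1

For a monohybrid cross between heterozygotes with complete dominance, the expected phenotypic ratio is 3:1.
A goodness-of-fit test with 2 phenotype classes has df = 2 − 1 = 1.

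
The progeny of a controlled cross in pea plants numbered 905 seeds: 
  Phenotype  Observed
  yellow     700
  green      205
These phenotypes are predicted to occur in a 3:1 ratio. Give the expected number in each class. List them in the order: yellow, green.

678.75, 226.25

The 3:1 ratio has 4 parts, so with N = 905 the expected counts are:
  yellow: 905 × 3/4 = 678.75
  green: 905 × 1/4 = 226.25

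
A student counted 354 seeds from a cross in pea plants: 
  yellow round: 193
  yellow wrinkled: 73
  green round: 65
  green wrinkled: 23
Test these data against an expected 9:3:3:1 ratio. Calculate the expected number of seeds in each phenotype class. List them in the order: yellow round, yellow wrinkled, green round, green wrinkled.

199.125, 66.375, 66.375, 22.125

The 9:3:3:1 ratio has 16 parts, so with N = 354 the expected counts are:
  yellow round: 354 × 9/16 = 199.125
  yellow wrinkled: 354 × 3/16 = 66.375
  green round: 354 × 3/16 = 66.375
  green wrinkled: 354 × 1/16 = 22.125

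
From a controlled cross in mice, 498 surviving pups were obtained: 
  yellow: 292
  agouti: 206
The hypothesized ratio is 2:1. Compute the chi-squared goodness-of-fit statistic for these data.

14.458

The 2:1 ratio has 3 parts, so with N = 498 the expected counts are:
  yellow: 498 × 2/3 = 332
  agouti: 498 × 1/3 = 166
χ² = Σ (O − E)² / E
  yellow: (292 − 332)² / 332 = 4.8193
  agouti: (206 − 166)² / 166 = 9.6386
χ² = 4.8193 + 9.6386 = 14.4579 ≈ 14.458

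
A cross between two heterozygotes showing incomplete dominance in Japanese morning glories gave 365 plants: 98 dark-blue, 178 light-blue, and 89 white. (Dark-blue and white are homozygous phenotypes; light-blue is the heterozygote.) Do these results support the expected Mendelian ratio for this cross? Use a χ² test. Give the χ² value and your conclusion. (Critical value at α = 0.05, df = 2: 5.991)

With incomplete dominance, a heterozygote × heterozygote cross gives a 1:2:1 phenotypic ratio.
The 1:2:1 ratio has 4 parts, so with N = 365 the expected counts are:
  dark-blue: 365 × 1/4 = 91.25
  light-blue: 365 × 2/4 = 182.5
  white: 365 × 1/4 = 91.25
χ² = Σ (O − E)² / E
  dark-blue: (98 − 91.25)² / 91.25 = 0.4993
  light-blue: (178 − 182.5)² / 182.5 = 0.1110
  white: (89 − 91.25)² / 91.25 = 0.0555
χ² = 0.4993 + 0.1110 + 0.0555 = 0.6658 ≈ 0.666
Degrees of freedom = 3 − 1 = 2; critical value at α = 0.05 is 5.991.
Since 0.666 < 5.991, we fail to reject the null hypothesis — the data are consistent with the 1:2:1 ratio.

0.666; consistent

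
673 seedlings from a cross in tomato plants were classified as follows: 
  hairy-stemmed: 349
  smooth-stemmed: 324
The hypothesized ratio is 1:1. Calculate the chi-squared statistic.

0.929

The 1:1 ratio has 2 parts, so with N = 673 the expected counts are:
  hairy-stemmed: 673 × 1/2 = 336.5
  smooth-stemmed: 673 × 1/2 = 336.5
χ² = Σ (O − E)² / E
  hairy-stemmed: (349 − 336.5)² / 336.5 = 0.4643
  smooth-stemmed: (324 − 336.5)² / 336.5 = 0.4643
χ² = 0.4643 + 0.4643 = 0.9286 ≈ 0.929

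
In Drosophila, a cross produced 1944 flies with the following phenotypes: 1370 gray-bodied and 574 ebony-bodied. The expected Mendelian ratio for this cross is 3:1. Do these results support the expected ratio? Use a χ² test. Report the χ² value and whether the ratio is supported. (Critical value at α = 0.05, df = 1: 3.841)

Total ratio parts = 4. Expected numbers out of 1944:
  gray-bodied: 1944 × 3/4 = 1458
  ebony-bodied: 1944 × 1/4 = 486
χ² = Σ (O − E)² / E
  gray-bodied: (1370 − 1458)² / 1458 = 5.3114
  ebony-bodied: (574 − 486)² / 486 = 15.9342
χ² = 5.3114 + 15.9342 = 21.2456 ≈ 21.246
Degrees of freedom = 2 − 1 = 1; critical value at α = 0.05 is 3.841.
Since 21.246 > 3.841, we reject the null hypothesis — the data do not fit the 3:1 ratio.

21.246; not consistent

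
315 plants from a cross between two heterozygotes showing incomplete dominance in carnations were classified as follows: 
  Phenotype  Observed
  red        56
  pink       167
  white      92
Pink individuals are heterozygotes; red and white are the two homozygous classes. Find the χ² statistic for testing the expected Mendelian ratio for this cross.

With incomplete dominance, a heterozygote × heterozygote cross gives a 1:2:1 phenotypic ratio.
The 1:2:1 ratio has 4 parts, so with N = 315 the expected counts are:
  red: 315 × 1/4 = 78.75
  pink: 315 × 2/4 = 157.5
  white: 315 × 1/4 = 78.75
χ² = Σ (O − E)² / E
  red: (56 − 78.75)² / 78.75 = 6.5722
  pink: (167 − 157.5)² / 157.5 = 0.5730
  white: (92 − 78.75)² / 78.75 = 2.2294
χ² = 6.5722 + 0.5730 + 2.2294 = 9.3746 ≈ 9.375

9.375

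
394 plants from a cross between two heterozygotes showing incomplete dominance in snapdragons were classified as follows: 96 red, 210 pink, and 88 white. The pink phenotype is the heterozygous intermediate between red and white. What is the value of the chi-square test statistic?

2.041

With incomplete dominance, a heterozygote × heterozygote cross gives a 1:2:1 phenotypic ratio.
Total ratio parts = 4. Expected numbers out of 394:
  red: 394 × 1/4 = 98.5
  pink: 394 × 2/4 = 197
  white: 394 × 1/4 = 98.5
χ² = Σ (O − E)² / E
  red: (96 − 98.5)² / 98.5 = 0.0635
  pink: (210 − 197)² / 197 = 0.8579
  white: (88 − 98.5)² / 98.5 = 1.1193
χ² = 0.0635 + 0.8579 + 1.1193 = 2.0407 ≈ 2.041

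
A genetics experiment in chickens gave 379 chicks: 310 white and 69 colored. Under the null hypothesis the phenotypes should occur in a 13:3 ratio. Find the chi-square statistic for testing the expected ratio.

The 13:3 ratio has 16 parts, so with N = 379 the expected counts are:
  white: 379 × 13/16 = 307.9375
  colored: 379 × 3/16 = 71.0625
χ² = Σ (O − E)² / E
  white: (310 − 307.9375)² / 307.9375 = 0.0138
  colored: (69 − 71.0625)² / 71.0625 = 0.0599
χ² = 0.0138 + 0.0599 = 0.0737 ≈ 0.074

0.074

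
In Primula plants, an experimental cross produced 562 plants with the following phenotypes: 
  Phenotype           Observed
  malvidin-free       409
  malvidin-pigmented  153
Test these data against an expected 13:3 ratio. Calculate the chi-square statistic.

Total ratio parts = 16. Expected numbers out of 562:
  malvidin-free: 562 × 13/16 = 456.625
  malvidin-pigmented: 562 × 3/16 = 105.375
χ² = Σ (O − E)² / E
  malvidin-free: (409 − 456.625)² / 456.625 = 4.9672
  malvidin-pigmented: (153 − 105.375)² / 105.375 = 21.5245
χ² = 4.9672 + 21.5245 = 26.4917 ≈ 26.492

26.492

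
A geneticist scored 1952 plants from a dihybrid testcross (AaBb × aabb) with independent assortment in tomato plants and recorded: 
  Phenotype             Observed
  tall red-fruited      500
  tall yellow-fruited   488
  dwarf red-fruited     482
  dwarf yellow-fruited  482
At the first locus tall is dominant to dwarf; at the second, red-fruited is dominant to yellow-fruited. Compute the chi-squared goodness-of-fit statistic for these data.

A dihybrid testcross with independent assortment gives a 1:1:1:1 ratio.
Under the 1:1:1:1 hypothesis (Σ ratio = 4, N = 1952):
  tall red-fruited: 1952 × 1/4 = 488
  tall yellow-fruited: 1952 × 1/4 = 488
  dwarf red-fruited: 1952 × 1/4 = 488
  dwarf yellow-fruited: 1952 × 1/4 = 488
χ² = Σ (O − E)² / E
  tall red-fruited: (500 − 488)² / 488 = 0.2951
  tall yellow-fruited: (488 − 488)² / 488 = 0.0000
  dwarf red-fruited: (482 − 488)² / 488 = 0.0738
  dwarf yellow-fruited: (482 − 488)² / 488 = 0.0738
χ² = 0.2951 + 0.0000 + 0.0738 + 0.0738 = 0.4427 ≈ 0.443

0.443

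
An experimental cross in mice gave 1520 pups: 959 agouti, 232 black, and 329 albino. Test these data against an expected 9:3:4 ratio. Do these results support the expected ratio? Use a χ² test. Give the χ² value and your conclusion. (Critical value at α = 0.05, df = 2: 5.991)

29.351; not consistent

Total ratio parts = 16. Expected numbers out of 1520:
  agouti: 1520 × 9/16 = 855
  black: 1520 × 3/16 = 285
  albino: 1520 × 4/16 = 380
χ² = Σ (O − E)² / E
  agouti: (959 − 855)² / 855 = 12.6503
  black: (232 − 285)² / 285 = 9.8561
  albino: (329 − 380)² / 380 = 6.8447
χ² = 12.6503 + 9.8561 + 6.8447 = 29.3511 ≈ 29.351
Degrees of freedom = 3 − 1 = 2; critical value at α = 0.05 is 5.991.
Since 29.351 > 5.991, we reject the null hypothesis — the data do not fit the 9:3:4 ratio.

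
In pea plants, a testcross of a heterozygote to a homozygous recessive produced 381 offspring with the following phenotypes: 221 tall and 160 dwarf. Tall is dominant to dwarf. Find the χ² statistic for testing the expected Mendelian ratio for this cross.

A testcross of a heterozygote (Aa × aa) gives a 1:1 phenotypic ratio.
Total ratio parts = 2. Expected numbers out of 381:
  tall: 381 × 1/2 = 190.5
  dwarf: 381 × 1/2 = 190.5
χ² = Σ (O − E)² / E
  tall: (221 − 190.5)² / 190.5 = 4.8832
  dwarf: (160 − 190.5)² / 190.5 = 4.8832
χ² = 4.8832 + 4.8832 = 9.7664 ≈ 9.766

9.766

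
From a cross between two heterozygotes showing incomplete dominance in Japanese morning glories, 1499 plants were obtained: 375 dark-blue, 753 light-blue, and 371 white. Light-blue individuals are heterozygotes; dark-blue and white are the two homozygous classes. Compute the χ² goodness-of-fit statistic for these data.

0.054

With incomplete dominance, a heterozygote × heterozygote cross gives a 1:2:1 phenotypic ratio.
Under the 1:2:1 hypothesis (Σ ratio = 4, N = 1499):
  dark-blue: 1499 × 1/4 = 374.75
  light-blue: 1499 × 2/4 = 749.5
  white: 1499 × 1/4 = 374.75
χ² = Σ (O − E)² / E
  dark-blue: (375 − 374.75)² / 374.75 = 0.0002
  light-blue: (753 − 749.5)² / 749.5 = 0.0163
  white: (371 − 374.75)² / 374.75 = 0.0375
χ² = 0.0002 + 0.0163 + 0.0375 = 0.054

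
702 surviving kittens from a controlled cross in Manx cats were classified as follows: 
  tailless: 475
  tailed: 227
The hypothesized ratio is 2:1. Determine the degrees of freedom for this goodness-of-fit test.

A goodness-of-fit test with 2 phenotype classes has df = 2 − 1 = 1.

1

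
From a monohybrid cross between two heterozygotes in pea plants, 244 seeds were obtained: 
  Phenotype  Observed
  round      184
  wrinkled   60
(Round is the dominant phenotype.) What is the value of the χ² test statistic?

0.022

For a monohybrid cross between heterozygotes with complete dominance, the expected phenotypic ratio is 3:1.
Total ratio parts = 4. Expected numbers out of 244:
  round: 244 × 3/4 = 183
  wrinkled: 244 × 1/4 = 61
χ² = Σ (O − E)² / E
  round: (184 − 183)² / 183 = 0.0055
  wrinkled: (60 − 61)² / 61 = 0.0164
χ² = 0.0055 + 0.0164 = 0.0219 ≈ 0.022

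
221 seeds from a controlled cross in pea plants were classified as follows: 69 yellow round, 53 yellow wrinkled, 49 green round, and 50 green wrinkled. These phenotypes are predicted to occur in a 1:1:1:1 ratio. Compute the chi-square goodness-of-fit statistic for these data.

Expected counts for N = 221 under a 1:1:1:1 ratio (total parts = 4):
  yellow round: 221 × 1/4 = 55.25
  yellow wrinkled: 221 × 1/4 = 55.25
  green round: 221 × 1/4 = 55.25
  green wrinkled: 221 × 1/4 = 55.25
χ² = Σ (O − E)² / E
  yellow round: (69 − 55.25)² / 55.25 = 3.4219
  yellow wrinkled: (53 − 55.25)² / 55.25 = 0.0916
  green round: (49 − 55.25)² / 55.25 = 0.7070
  green wrinkled: (50 − 55.25)² / 55.25 = 0.4989
χ² = 3.4219 + 0.0916 + 0.7070 + 0.4989 = 4.7194 ≈ 4.719

4.719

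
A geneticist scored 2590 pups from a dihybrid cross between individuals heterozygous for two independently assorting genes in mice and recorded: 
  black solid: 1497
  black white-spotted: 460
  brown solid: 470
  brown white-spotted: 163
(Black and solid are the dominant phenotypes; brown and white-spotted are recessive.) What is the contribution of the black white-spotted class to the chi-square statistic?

1.352

A dihybrid F₂ with independent assortment and complete dominance at both loci gives a 9:3:3:1 phenotypic ratio.
The 9:3:3:1 ratio has 16 parts, so with N = 2590 the expected counts are:
  black solid: 2590 × 9/16 = 1456.875
  black white-spotted: 2590 × 3/16 = 485.625
  brown solid: 2590 × 3/16 = 485.625
  brown white-spotted: 2590 × 1/16 = 161.875
Contribution of black white-spotted: (460 − 485.625)² / 485.625 = 1.3522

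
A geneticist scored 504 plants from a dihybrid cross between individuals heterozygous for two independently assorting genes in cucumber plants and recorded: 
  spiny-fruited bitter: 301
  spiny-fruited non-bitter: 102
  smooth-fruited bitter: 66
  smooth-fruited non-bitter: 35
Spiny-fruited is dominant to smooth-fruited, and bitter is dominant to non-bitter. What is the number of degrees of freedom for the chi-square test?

A dihybrid F₂ with independent assortment and complete dominance at both loci gives a 9:3:3:1 phenotypic ratio.
A goodness-of-fit test with 4 phenotype classes has df = 4 − 1 = 3.

3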